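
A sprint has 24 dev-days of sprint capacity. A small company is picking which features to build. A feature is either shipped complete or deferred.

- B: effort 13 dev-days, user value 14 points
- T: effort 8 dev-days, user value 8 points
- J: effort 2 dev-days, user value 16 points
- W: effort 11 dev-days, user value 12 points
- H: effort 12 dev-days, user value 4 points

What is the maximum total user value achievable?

Take B, T, and J: effort 13 + 8 + 2 = 23 ≤ 24, user value 14 + 8 + 16 = 38.
No other feasible combination does better.

38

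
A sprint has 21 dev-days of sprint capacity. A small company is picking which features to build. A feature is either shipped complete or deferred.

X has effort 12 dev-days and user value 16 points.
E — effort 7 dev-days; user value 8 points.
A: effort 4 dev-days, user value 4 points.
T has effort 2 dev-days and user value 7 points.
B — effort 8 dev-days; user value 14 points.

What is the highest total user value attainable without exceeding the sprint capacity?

Take E, A, T, and B: effort 7 + 4 + 2 + 8 = 21 ≤ 21, user value 8 + 4 + 7 + 14 = 33.
No other feasible combination does better.

33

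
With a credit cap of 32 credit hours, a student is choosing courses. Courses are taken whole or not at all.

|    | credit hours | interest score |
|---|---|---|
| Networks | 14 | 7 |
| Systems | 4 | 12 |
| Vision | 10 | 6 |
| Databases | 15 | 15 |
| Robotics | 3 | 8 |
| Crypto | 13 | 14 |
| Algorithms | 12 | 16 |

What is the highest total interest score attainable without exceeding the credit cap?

50

Treat it as a binary knapsack problem.
Systems + Databases + Algorithms: credit hours 4 + 15 + 12 = 31 ≤ 32, interest score 12 + 15 + 16 = 43.
Systems + Vision + Robotics + Algorithms: credit hours 4 + 10 + 3 + 12 = 29 ≤ 32, interest score 12 + 6 + 8 + 16 = 42.
Systems + Robotics + Crypto + Algorithms: credit hours 4 + 3 + 13 + 12 = 32 ≤ 32, interest score 12 + 8 + 14 + 16 = 50.
Best is Systems, Robotics, Crypto, and Algorithms with total interest score 50.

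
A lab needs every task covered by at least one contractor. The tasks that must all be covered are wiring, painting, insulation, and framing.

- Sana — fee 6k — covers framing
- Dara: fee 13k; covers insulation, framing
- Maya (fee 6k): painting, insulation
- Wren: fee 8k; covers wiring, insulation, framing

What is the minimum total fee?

Choose Maya and Wren: together they cover wiring, painting, insulation, framing — every task.
Total fee: 6 + 8 = 14.

14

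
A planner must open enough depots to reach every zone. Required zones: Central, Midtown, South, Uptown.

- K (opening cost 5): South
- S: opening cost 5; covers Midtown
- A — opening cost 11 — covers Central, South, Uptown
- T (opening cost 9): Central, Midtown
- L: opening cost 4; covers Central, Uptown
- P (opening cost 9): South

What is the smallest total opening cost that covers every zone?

14

Choose K, S, and L: together they cover Central, Midtown, South, Uptown — every zone.
Total opening cost: 5 + 5 + 4 = 14.
No cover costs less than 14.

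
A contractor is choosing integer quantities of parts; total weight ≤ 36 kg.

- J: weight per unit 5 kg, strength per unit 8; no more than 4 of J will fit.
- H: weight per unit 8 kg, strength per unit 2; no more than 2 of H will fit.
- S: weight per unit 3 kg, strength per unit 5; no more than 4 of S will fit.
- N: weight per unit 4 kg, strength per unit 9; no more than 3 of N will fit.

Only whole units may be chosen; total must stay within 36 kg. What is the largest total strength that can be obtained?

66

4×J, 1×S, and 3×N: weight 35 ≤ 36, strength 4·8 + 1·5 + 3·9 = 64.
3×J, 3×S, and 3×N: weight 36 ≤ 36, strength 3·8 + 3·5 + 3·9 = 66.
Best is 66.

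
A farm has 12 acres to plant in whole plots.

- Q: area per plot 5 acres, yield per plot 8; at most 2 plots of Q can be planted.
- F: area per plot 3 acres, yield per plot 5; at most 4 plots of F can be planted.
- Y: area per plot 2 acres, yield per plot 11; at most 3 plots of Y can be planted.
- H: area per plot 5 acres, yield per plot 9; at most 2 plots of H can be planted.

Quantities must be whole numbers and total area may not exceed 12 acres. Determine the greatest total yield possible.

Y has the best ratio (11/2); taking only Y gives at most 3×11 = 33 (stopped by the supply cap of 3).
Mixing does better — 2×F and 3×Y: area 12 ≤ 12, yield 2·5 + 3·11 = 43.

43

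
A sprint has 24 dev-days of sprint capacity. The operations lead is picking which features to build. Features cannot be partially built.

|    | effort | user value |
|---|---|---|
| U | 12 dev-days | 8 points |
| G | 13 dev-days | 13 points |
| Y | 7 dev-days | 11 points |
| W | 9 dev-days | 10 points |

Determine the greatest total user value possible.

24

Take G and Y: effort 13 + 7 = 20 ≤ 24, user value 13 + 11 = 24.
No other feasible combination does better.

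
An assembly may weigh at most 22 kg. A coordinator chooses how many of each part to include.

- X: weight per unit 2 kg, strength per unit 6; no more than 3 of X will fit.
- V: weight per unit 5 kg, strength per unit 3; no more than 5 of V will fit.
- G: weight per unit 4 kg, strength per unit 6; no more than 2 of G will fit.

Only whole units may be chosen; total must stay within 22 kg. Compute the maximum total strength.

33

3×X, 1×V, and 2×G: weight 19 ≤ 22, strength 3·6 + 1·3 + 2·6 = 33.
2×X, 2×V, and 2×G: weight 22 ≤ 22, strength 2·6 + 2·3 + 2·6 = 30.
Best is 33.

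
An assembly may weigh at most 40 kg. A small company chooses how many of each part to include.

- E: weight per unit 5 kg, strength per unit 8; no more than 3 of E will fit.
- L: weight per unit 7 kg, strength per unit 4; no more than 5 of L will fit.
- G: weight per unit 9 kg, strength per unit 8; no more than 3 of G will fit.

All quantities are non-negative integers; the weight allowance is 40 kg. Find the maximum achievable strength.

44

3×E, 1×L, and 2×G: weight 40 ≤ 40, strength 3·8 + 1·4 + 2·8 = 44.
2×E and 3×G: weight 37 ≤ 40, strength 2·8 + 3·8 = 40.
Best is 44.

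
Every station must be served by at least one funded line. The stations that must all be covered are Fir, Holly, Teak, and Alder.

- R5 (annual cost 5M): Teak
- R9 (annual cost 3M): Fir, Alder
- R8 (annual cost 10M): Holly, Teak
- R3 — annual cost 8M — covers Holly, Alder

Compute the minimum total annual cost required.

13

Choose R9 and R8: together they cover Fir, Holly, Teak, Alder — every station.
Total annual cost: 3 + 10 = 13.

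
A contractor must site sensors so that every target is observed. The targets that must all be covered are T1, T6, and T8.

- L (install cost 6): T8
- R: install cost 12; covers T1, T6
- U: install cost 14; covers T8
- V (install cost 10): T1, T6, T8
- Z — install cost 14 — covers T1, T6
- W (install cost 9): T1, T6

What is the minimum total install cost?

10

V alone covers T1, T6, T8 — every target.
Total install cost: 10.
No cover costs less than 10.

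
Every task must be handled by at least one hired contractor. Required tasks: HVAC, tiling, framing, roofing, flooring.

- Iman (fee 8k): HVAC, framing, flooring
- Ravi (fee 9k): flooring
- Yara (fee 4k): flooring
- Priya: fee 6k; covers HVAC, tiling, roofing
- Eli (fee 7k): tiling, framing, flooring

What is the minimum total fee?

Choose Priya and Eli: together they cover HVAC, tiling, framing, roofing, flooring — every task.
Total fee: 6 + 7 = 13.

13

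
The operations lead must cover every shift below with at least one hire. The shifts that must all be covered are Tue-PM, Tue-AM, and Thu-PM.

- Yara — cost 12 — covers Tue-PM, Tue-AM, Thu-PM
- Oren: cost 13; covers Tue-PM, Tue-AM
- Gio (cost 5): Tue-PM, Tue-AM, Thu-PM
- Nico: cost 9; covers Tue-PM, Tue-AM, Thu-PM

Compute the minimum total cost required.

5

Gio alone covers Tue-PM, Tue-AM, Thu-PM — every shift.
Total cost: 5.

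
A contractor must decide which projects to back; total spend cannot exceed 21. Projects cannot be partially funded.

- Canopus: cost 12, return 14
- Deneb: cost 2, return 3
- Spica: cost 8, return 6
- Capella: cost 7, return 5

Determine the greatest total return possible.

22

This is an integer program with binary decision variables.
Canopus + Deneb + Capella: cost 12 + 2 + 7 = 21 ≤ 21, return 14 + 3 + 5 = 22.
Canopus + Capella: cost 12 + 7 = 19 ≤ 21, return 14 + 5 = 19.
Canopus + Spica: cost 12 + 8 = 20 ≤ 21, return 14 + 6 = 20.
Best is Canopus, Deneb, and Capella with total return 22.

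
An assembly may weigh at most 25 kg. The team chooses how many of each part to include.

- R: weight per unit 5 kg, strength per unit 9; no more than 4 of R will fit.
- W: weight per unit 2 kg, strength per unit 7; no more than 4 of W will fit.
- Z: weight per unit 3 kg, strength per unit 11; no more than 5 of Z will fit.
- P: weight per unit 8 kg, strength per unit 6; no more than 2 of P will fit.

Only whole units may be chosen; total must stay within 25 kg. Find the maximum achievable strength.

83

Z has the best ratio (11/3); taking only Z gives at most 5×11 = 55 (stopped by the supply cap of 5).
Mixing does better — 4×W and 5×Z: weight 23 ≤ 25, strength 4·7 + 5·11 = 83.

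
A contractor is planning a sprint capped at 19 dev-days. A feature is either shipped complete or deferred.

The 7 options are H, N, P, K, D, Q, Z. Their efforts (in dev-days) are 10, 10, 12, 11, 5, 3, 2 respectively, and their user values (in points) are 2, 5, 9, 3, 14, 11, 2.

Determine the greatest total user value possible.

Take N, D, and Q: effort 10 + 5 + 3 = 18 ≤ 19, user value 5 + 14 + 11 = 30.
No other feasible combination does better.

30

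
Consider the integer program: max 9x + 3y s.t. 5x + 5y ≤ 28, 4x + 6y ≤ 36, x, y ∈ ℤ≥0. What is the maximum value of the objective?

45

Relaxing integrality, the LP optimum is 50.40 at (x,y) = (5.6, 0), which is not an integer point.
(x,y)=(5,0): 5·5+5·0=25≤28, 4·5+6·0=20≤36, objective 45.
(x,y)=(4,1): 5·4+5·1=25≤28, 4·4+6·1=22≤36, objective 39.
(x,y)=(4,0): 5·4+5·0=20≤28, 4·4+6·0=16≤36, objective 36.
The best lattice point is (5,0), giving 45.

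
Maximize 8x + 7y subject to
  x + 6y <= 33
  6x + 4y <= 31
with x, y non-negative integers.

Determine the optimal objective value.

45

The continuous relaxation peaks at (1.69, 5.22) with value 50.03; rounding to a feasible lattice point costs some objective.
(x,y)=(3,3): 1·3+6·3=21≤33, 6·3+4·3=30≤31, objective 45.
(x,y)=(2,4): 1·2+6·4=26≤33, 6·2+4·4=28≤31, objective 44.
(x,y)=(1,5): 1·1+6·5=31≤33, 6·1+4·5=26≤31, objective 43.
(x,y)=(3,2): 1·3+6·2=15≤33, 6·3+4·2=26≤31, objective 38.
No feasible integer point exceeds 45.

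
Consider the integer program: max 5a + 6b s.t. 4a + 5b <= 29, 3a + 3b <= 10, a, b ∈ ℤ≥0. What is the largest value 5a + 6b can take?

18

(a,b)=(0,3): 4·0+5·3=15≤29, 3·0+3·3=9≤10, objective 18.
(a,b)=(1,2): 4·1+5·2=14≤29, 3·1+3·2=9≤10, objective 17.
(a,b)=(0,2): 4·0+5·2=10≤29, 3·0+3·2=6≤10, objective 12.
No feasible integer point exceeds 18.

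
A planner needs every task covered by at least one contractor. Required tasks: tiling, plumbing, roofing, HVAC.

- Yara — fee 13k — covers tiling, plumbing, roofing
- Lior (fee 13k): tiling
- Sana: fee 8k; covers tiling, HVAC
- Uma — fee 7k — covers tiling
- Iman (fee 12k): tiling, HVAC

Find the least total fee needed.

21

Choose Yara and Sana: together they cover tiling, plumbing, roofing, HVAC — every task.
Total fee: 13 + 8 = 21.
No cover costs less than 21.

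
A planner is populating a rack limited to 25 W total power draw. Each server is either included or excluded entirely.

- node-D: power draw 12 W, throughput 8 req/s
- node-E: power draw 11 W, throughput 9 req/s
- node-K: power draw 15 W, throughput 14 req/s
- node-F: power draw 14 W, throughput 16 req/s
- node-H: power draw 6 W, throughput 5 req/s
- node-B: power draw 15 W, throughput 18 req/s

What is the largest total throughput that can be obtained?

node-E + node-F: power draw 11 + 14 = 25 ≤ 25, throughput 9 + 16 = 25.
node-F + node-H: power draw 14 + 6 = 20 ≤ 25, throughput 16 + 5 = 21.
node-H + node-B: power draw 6 + 15 = 21 ≤ 25, throughput 5 + 18 = 23.
Best is node-E and node-F with total throughput 25.

25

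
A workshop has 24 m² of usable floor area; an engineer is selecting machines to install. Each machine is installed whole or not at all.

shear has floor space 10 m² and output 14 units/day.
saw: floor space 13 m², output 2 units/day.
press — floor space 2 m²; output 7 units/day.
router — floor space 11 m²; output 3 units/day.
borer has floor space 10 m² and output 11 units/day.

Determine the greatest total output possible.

Take shear, press, and borer: floor space 10 + 2 + 10 = 22 ≤ 24, output 14 + 7 + 11 = 32.
No other feasible combination does better.

32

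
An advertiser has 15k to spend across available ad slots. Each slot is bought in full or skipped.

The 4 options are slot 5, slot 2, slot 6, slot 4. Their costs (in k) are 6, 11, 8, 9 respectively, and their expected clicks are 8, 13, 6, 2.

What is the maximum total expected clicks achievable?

14

This is an integer program with binary decision variables.
slot 5 + slot 6: cost 6 + 8 = 14 ≤ 15, expected clicks 8 + 6 = 14.
slot 2: cost 11 ≤ 15, expected clicks 13.
Best is slot 5 and slot 6 with total expected clicks 14.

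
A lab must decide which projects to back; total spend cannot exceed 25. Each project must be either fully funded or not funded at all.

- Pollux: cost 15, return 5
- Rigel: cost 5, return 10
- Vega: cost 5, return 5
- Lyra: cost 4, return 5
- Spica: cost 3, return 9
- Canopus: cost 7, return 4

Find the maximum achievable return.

33

Take Rigel, Vega, Lyra, Spica, and Canopus: cost 5 + 5 + 4 + 3 + 7 = 24 ≤ 25, return 10 + 5 + 5 + 9 + 4 = 33.
No other feasible combination does better.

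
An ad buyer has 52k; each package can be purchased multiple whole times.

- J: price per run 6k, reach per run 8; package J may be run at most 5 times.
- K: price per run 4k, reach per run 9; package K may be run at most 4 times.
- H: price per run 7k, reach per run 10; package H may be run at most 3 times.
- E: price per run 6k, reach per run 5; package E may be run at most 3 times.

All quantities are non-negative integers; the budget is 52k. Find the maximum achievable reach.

82

3×J, 3×K, and 3×H: price 51 ≤ 52, reach 3·8 + 3·9 + 3·10 = 81.
2×J, 4×K, and 3×H: price 49 ≤ 52, reach 2·8 + 4·9 + 3·10 = 82.
Best is 82.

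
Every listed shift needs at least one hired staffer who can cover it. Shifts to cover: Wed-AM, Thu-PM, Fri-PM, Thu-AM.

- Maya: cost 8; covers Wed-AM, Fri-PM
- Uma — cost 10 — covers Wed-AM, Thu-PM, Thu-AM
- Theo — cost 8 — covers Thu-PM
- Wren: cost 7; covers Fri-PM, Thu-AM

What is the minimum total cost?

Choose Uma and Wren: together they cover Wed-AM, Thu-PM, Fri-PM, Thu-AM — every shift.
Total cost: 10 + 7 = 17.
No cover costs less than 17.

17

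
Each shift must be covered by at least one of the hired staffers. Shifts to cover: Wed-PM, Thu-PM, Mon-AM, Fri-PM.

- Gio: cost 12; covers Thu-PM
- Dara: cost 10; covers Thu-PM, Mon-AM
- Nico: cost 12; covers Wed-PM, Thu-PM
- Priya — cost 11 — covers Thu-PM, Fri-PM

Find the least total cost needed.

This is a weighted set-cover instance.
Choose Dara, Nico, and Priya: together they cover Wed-PM, Thu-PM, Mon-AM, Fri-PM — every shift.
Total cost: 10 + 12 + 11 = 33.
No cover costs less than 33.

33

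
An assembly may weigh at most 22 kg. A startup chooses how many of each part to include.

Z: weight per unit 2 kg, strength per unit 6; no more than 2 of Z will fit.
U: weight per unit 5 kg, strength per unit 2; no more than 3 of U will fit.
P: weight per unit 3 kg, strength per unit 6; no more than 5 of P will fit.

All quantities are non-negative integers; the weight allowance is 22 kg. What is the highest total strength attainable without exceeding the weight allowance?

42

1×Z, 1×U, and 5×P: weight 22 ≤ 22, strength 1·6 + 1·2 + 5·6 = 38.
2×Z and 5×P: weight 19 ≤ 22, strength 2·6 + 5·6 = 42.
Best is 42.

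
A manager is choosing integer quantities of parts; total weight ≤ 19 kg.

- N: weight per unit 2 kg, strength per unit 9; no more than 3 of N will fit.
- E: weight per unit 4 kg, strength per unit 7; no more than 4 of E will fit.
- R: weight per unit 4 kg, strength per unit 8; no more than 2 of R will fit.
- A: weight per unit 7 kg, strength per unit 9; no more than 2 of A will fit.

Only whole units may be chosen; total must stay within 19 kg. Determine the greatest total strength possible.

50

N has the best ratio (9/2); taking only N gives at most 3×9 = 27 (stopped by the supply cap of 3).
Mixing does better — 3×N, 1×E, and 2×R: weight 18 ≤ 19, strength 3·9 + 1·7 + 2·8 = 50.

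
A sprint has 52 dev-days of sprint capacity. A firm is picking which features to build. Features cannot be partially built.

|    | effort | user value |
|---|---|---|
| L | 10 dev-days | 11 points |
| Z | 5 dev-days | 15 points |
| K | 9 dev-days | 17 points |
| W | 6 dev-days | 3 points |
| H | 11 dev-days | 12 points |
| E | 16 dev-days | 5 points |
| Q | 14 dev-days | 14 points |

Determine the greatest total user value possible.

69

Allowing fractional choices, the relaxed optimum would be about 70.5, but features are indivisible.
L + Z + K + H + Q: effort 10 + 5 + 9 + 11 + 14 = 49 ≤ 52, user value 11 + 15 + 17 + 12 + 14 = 69.
Z + K + W + H + Q: effort 5 + 9 + 6 + 11 + 14 = 45 ≤ 52, user value 15 + 17 + 3 + 12 + 14 = 61.
L + Z + K + W + Q: effort 10 + 5 + 9 + 6 + 14 = 44 ≤ 52, user value 11 + 15 + 17 + 3 + 14 = 60.
Best is L, Z, K, H, and Q with total user value 69.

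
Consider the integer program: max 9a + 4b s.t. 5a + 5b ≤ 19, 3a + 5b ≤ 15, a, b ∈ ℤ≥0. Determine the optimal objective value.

27

The continuous relaxation peaks at (3.8, 0) with value 34.20; rounding to a feasible lattice point costs some objective.
(a,b)=(3,0) is feasible, giving 27.
(a,b)=(2,1) is feasible, giving 22.
No feasible integer point exceeds 27.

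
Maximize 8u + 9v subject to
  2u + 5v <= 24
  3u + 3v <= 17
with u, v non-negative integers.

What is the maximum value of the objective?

The continuous relaxation peaks at (1.44, 4.22) with value 49.56; rounding to a feasible lattice point costs some objective.
(u,v)=(1,4) is feasible, giving 44.
(u,v)=(2,3) is feasible, giving 43.
Maximum is 44 at (u,v)=(1,4).

44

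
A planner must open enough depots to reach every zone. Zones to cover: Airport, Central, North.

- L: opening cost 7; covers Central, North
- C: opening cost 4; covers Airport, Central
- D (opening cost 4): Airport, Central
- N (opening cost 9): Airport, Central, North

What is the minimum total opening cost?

This is an integer covering problem.
The greedy cost-per-new-zone heuristic would pick C and L for 11, but a cheaper cover exists.
N alone covers Airport, Central, North — every zone.
Total opening cost: 9.
No cover costs less than 9.

9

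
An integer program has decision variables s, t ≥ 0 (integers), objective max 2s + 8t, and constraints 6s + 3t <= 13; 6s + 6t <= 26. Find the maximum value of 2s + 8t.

Relaxing integrality, the LP optimum is 34.67 at (s,t) = (0, 4.33), which is not an integer point.
(s,t)=(0,4): 6·0+3·4=12≤13, 6·0+6·4=24≤26, objective 32.
(s,t)=(0,3): 6·0+3·3=9≤13, 6·0+6·3=18≤26, objective 24.
No feasible integer point exceeds 32.

32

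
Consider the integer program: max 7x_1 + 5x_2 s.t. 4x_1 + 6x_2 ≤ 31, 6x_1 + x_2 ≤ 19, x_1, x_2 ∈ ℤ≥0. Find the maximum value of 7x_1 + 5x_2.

29

The continuous relaxation peaks at (2.59, 3.44) with value 35.34; rounding to a feasible lattice point costs some objective.
(x_1,x_2)=(2,3) is feasible, giving 29.
(x_1,x_2)=(1,4) is feasible, giving 27.
(x_1,x_2)=(2,2) is feasible, giving 24.
(x_1,x_2)=(1,3) is feasible, giving 22.
No feasible integer point exceeds 29.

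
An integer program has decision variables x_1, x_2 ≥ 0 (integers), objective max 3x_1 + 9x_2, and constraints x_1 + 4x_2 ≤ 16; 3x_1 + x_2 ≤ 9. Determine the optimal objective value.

Relaxing integrality, the LP optimum is 37.36 at (x_1,x_2) = (1.82, 3.55), which is not an integer point.
(x_1,x_2)=(0,4): 1·0+4·4=16≤16, 3·0+1·4=4≤9, objective 36.
(x_1,x_2)=(2,3): 1·2+4·3=14≤16, 3·2+1·3=9≤9, objective 33.
(x_1,x_2)=(1,3): 1·1+4·3=13≤16, 3·1+1·3=6≤9, objective 30.
Maximum is 36 at (x_1,x_2)=(0,4).

36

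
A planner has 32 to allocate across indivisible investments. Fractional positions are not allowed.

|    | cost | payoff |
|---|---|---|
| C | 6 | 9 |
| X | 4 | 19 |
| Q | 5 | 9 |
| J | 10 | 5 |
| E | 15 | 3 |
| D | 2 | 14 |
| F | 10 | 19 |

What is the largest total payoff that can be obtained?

70

This is an integer program with binary decision variables.
Allowing fractional choices, the relaxed optimum would be about 72.5, but investments are indivisible.
C + X + J + D + F: cost 6 + 4 + 10 + 2 + 10 = 32 ≤ 32, payoff 9 + 19 + 5 + 14 + 19 = 66.
X + Q + J + D + F: cost 4 + 5 + 10 + 2 + 10 = 31 ≤ 32, payoff 19 + 9 + 5 + 14 + 19 = 66.
C + X + Q + D + F: cost 6 + 4 + 5 + 2 + 10 = 27 ≤ 32, payoff 9 + 19 + 9 + 14 + 19 = 70.
Best is C, X, Q, D, and F with total payoff 70.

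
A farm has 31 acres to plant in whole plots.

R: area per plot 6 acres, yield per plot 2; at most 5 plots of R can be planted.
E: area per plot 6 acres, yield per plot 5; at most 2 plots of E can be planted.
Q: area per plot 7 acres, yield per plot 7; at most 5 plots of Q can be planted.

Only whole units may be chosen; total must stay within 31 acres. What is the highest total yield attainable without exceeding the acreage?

This is a bounded integer knapsack.
1×E and 3×Q: area 27 ≤ 31, yield 1·5 + 3·7 = 26.
4×Q: area 28 ≤ 31, yield 4·7 = 28.
Best is 28.

28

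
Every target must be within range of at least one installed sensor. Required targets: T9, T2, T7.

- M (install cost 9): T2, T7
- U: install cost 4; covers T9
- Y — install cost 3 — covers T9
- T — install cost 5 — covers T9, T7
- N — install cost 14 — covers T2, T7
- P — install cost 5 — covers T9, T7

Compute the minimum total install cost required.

This is a weighted set-cover instance.
The greedy cost-per-new-target heuristic would pick T and M for 14, but a cheaper cover exists.
Choose M and Y: together they cover T9, T2, T7 — every target.
Total install cost: 9 + 3 = 12.
No cover costs less than 12.

12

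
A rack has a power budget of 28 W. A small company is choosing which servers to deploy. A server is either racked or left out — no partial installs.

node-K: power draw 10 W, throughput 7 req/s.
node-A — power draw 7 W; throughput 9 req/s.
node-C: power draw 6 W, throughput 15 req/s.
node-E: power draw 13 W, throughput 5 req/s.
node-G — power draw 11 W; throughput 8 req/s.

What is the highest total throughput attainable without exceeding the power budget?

32

Take node-A, node-C, and node-G: power draw 7 + 6 + 11 = 24 ≤ 28, throughput 9 + 15 + 8 = 32.
No other feasible combination does better.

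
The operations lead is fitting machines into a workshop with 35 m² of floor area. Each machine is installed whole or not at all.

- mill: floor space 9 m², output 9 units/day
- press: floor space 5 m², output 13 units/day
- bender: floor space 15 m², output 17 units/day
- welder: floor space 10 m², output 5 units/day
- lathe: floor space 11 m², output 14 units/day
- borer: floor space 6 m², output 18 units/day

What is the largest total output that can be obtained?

mill + press + bender + borer: floor space 9 + 5 + 15 + 6 = 35 ≤ 35, output 9 + 13 + 17 + 18 = 57.
press + welder + lathe + borer: floor space 5 + 10 + 11 + 6 = 32 ≤ 35, output 13 + 5 + 14 + 18 = 50.
mill + press + lathe + borer: floor space 9 + 5 + 11 + 6 = 31 ≤ 35, output 9 + 13 + 14 + 18 = 54.
Best is mill, press, bender, and borer with total output 57.

57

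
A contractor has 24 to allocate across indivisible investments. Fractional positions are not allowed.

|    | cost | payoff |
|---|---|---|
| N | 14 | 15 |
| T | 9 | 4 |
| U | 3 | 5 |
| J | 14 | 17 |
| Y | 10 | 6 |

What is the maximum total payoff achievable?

Take J and Y: cost 14 + 10 = 24 ≤ 24, payoff 17 + 6 = 23.
No other feasible combination does better.

23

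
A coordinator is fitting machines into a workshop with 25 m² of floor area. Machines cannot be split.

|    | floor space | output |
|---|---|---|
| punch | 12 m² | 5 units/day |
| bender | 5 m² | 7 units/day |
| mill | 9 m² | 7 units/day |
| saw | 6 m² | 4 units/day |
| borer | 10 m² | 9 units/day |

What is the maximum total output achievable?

This is a 0-1 knapsack instance.
Take bender, mill, and borer: floor space 5 + 9 + 10 = 24 ≤ 25, output 7 + 7 + 9 = 23.
No other feasible combination does better.

23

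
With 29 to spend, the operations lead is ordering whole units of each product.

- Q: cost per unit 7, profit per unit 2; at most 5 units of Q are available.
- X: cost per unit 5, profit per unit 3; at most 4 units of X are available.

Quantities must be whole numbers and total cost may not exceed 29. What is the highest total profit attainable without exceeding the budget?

14

2×Q and 3×X: cost 29 ≤ 29, profit 2·2 + 3·3 = 13.
1×Q and 4×X: cost 27 ≤ 29, profit 1·2 + 4·3 = 14.
Best is 14.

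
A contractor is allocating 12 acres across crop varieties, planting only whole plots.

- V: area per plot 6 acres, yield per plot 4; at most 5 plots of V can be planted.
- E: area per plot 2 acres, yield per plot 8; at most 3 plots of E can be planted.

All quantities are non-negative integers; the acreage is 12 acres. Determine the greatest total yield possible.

This is a bounded integer knapsack.
3×E: area 6 ≤ 12, yield 3·8 = 24.
1×V and 3×E: area 12 ≤ 12, yield 1·4 + 3·8 = 28.
Best is 28.

28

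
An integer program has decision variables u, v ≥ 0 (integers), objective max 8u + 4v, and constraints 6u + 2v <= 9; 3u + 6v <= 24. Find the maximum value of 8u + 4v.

The continuous relaxation peaks at (0.2, 3.9) with value 17.20; rounding to a feasible lattice point costs some objective.
(u,v)=(0,4): 6·0+2·4=8≤9, 3·0+6·4=24≤24, objective 16.
(u,v)=(0,3): 6·0+2·3=6≤9, 3·0+6·3=18≤24, objective 12.
Maximum is 16 at (u,v)=(0,4).

16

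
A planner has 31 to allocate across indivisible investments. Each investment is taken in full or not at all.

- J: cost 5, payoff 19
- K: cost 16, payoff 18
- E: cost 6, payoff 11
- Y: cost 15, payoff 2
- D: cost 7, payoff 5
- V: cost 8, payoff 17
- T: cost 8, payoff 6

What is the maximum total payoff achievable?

This is a 0-1 knapsack instance.
Allowing fractional choices, the relaxed optimum would be about 60.5, but investments are indivisible.
J + K + V: cost 5 + 16 + 8 = 29 ≤ 31, payoff 19 + 18 + 17 = 54.
J + E + V + T: cost 5 + 6 + 8 + 8 = 27 ≤ 31, payoff 19 + 11 + 17 + 6 = 53.
Best is J, K, and V with total payoff 54.

54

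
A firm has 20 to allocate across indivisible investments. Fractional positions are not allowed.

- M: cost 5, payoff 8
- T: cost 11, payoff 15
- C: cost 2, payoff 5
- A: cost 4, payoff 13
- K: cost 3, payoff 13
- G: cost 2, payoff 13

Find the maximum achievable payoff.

54

This is a 0-1 knapsack instance.
Allowing fractional choices, the relaxed optimum would be about 57.5, but investments are indivisible.
T + A + K + G: cost 11 + 4 + 3 + 2 = 20 ≤ 20, payoff 15 + 13 + 13 + 13 = 54.
M + C + A + K + G: cost 5 + 2 + 4 + 3 + 2 = 16 ≤ 20, payoff 8 + 5 + 13 + 13 + 13 = 52.
Best is T, A, K, and G with total payoff 54.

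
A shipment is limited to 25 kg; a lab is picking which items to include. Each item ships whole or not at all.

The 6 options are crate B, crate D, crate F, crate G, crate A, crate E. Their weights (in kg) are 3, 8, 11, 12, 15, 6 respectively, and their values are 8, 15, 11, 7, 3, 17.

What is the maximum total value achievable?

43

This is an integer program with binary decision variables.
Allowing fractional choices, the relaxed optimum would be about 48.0, but items are indivisible.
crate B + crate F + crate E: weight 3 + 11 + 6 = 20 ≤ 25, value 8 + 11 + 17 = 36.
crate B + crate D + crate E: weight 3 + 8 + 6 = 17 ≤ 25, value 8 + 15 + 17 = 40.
crate D + crate F + crate E: weight 8 + 11 + 6 = 25 ≤ 25, value 15 + 11 + 17 = 43.
Best is crate D, crate F, and crate E with total value 43.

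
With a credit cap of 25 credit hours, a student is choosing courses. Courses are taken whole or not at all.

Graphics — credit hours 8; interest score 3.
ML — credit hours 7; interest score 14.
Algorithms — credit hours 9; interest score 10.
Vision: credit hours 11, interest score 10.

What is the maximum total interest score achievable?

27

ML + Algorithms: credit hours 7 + 9 = 16 ≤ 25, interest score 14 + 10 = 24.
Graphics + ML + Algorithms: credit hours 8 + 7 + 9 = 24 ≤ 25, interest score 3 + 14 + 10 = 27.
Best is Graphics, ML, and Algorithms with total interest score 27.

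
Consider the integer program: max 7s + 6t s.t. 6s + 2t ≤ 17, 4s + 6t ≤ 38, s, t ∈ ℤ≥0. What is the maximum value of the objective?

(s,t)=(1,5) is feasible, giving 37.
(s,t)=(0,6) is feasible, giving 36.
(s,t)=(1,4) is feasible, giving 31.
Maximum is 37 at (s,t)=(1,5).

37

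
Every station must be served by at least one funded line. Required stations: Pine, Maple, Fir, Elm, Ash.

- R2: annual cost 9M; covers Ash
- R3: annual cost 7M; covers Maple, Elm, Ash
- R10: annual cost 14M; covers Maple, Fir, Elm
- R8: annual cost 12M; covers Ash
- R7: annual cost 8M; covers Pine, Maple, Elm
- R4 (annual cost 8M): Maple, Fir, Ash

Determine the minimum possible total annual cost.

16

The greedy cost-per-new-station heuristic would pick R3, R7, and R4 for 23, but a cheaper cover exists.
Choose R7 and R4: together they cover Pine, Maple, Fir, Elm, Ash — every station.
Total annual cost: 8 + 8 = 16.
No cover costs less than 16.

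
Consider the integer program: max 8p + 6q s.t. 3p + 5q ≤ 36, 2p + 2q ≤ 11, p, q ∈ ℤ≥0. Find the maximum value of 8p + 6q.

40

(p,q)=(5,0) is feasible, giving 40.
(p,q)=(4,1) is feasible, giving 38.
(p,q)=(4,0) is feasible, giving 32.
The best lattice point is (5,0), giving 40.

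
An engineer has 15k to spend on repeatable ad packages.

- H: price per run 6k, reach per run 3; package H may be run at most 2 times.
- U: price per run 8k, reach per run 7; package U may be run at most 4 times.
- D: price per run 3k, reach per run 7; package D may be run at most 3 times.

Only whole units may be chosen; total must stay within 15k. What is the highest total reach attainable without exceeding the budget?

Take 1×H and 3×D: price 15 ≤ 15, reach 1·3 + 3·7 = 24.
D has the best ratio (7/3) and is taken to its limit of 3; remaining capacity is filled optimally with the others.

24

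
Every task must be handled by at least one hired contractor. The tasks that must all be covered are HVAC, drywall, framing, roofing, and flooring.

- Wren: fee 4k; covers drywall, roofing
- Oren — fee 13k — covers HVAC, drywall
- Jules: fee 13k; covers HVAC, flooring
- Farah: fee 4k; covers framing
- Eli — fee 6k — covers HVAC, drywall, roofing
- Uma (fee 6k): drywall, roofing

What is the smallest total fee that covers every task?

21

This is an integer covering problem.
Choose Wren, Jules, and Farah: together they cover HVAC, drywall, framing, roofing, flooring — every task.
Total fee: 4 + 13 + 4 = 21.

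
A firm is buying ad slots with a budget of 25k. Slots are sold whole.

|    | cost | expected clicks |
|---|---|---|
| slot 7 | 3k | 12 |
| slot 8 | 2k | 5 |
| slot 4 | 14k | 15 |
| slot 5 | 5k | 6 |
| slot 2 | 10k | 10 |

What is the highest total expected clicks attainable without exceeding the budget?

38

This is a 0-1 knapsack instance.
Take slot 7, slot 8, slot 4, and slot 5: cost 3 + 2 + 14 + 5 = 24 ≤ 25, expected clicks 12 + 5 + 15 + 6 = 38.
No other feasible combination does better.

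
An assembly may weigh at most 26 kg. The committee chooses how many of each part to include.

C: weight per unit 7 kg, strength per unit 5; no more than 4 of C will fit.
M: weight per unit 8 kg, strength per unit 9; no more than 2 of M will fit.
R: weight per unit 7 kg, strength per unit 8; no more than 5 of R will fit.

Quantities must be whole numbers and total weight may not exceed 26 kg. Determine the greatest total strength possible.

26

This is a bounded integer knapsack.
2×M and 1×R: weight 23 ≤ 26, strength 2·9 + 1·8 = 26.
1×M and 2×R: weight 22 ≤ 26, strength 1·9 + 2·8 = 25.
Best is 26.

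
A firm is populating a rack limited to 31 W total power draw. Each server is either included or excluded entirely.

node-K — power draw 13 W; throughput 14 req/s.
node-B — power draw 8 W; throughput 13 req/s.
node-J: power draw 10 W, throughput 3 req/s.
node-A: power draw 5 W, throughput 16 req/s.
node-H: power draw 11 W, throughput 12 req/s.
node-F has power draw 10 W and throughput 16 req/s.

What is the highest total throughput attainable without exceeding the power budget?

46

Allowing fractional choices, the relaxed optimum would be about 53.7, but servers are indivisible.
node-K + node-A + node-F: power draw 13 + 5 + 10 = 28 ≤ 31, throughput 14 + 16 + 16 = 46.
node-A + node-H + node-F: power draw 5 + 11 + 10 = 26 ≤ 31, throughput 16 + 12 + 16 = 44.
node-B + node-A + node-F: power draw 8 + 5 + 10 = 23 ≤ 31, throughput 13 + 16 + 16 = 45.
Best is node-K, node-A, and node-F with total throughput 46.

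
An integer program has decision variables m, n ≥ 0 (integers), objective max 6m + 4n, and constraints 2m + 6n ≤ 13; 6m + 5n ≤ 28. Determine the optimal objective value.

24

(m,n)=(4,0): 2·4+6·0=8≤13, 6·4+5·0=24≤28, objective 24.
(m,n)=(3,1): 2·3+6·1=12≤13, 6·3+5·1=23≤28, objective 22.
No feasible integer point exceeds 24.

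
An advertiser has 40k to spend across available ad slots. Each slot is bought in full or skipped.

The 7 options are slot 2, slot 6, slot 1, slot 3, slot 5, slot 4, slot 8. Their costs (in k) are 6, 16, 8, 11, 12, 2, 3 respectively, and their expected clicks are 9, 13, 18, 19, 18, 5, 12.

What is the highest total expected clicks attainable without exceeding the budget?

76

slot 2 + slot 1 + slot 3 + slot 5 + slot 8: cost 6 + 8 + 11 + 12 + 3 = 40 ≤ 40, expected clicks 9 + 18 + 19 + 18 + 12 = 76.
slot 2 + slot 1 + slot 3 + slot 5 + slot 4: cost 6 + 8 + 11 + 12 + 2 = 39 ≤ 40, expected clicks 9 + 18 + 19 + 18 + 5 = 69.
slot 1 + slot 3 + slot 5 + slot 4 + slot 8: cost 8 + 11 + 12 + 2 + 3 = 36 ≤ 40, expected clicks 18 + 19 + 18 + 5 + 12 = 72.
Best is slot 2, slot 1, slot 3, slot 5, and slot 8 with total expected clicks 76.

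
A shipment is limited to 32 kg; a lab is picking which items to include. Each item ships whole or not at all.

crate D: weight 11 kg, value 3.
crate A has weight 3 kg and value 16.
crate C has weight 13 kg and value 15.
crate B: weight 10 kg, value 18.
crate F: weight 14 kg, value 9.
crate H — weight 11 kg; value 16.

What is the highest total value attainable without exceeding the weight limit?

Allowing fractional choices, the relaxed optimum would be about 59.2, but items are indivisible.
crate A + crate C + crate H: weight 3 + 13 + 11 = 27 ≤ 32, value 16 + 15 + 16 = 47.
crate A + crate B + crate H: weight 3 + 10 + 11 = 24 ≤ 32, value 16 + 18 + 16 = 50.
crate A + crate C + crate B: weight 3 + 13 + 10 = 26 ≤ 32, value 16 + 15 + 18 = 49.
Best is crate A, crate B, and crate H with total value 50.

50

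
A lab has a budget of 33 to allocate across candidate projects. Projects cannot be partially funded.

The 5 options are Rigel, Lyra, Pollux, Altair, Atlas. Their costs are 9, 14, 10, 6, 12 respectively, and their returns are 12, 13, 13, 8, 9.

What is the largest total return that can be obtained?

Take Rigel, Lyra, and Pollux: cost 9 + 14 + 10 = 33 ≤ 33, return 12 + 13 + 13 = 38.
No other feasible combination does better.

38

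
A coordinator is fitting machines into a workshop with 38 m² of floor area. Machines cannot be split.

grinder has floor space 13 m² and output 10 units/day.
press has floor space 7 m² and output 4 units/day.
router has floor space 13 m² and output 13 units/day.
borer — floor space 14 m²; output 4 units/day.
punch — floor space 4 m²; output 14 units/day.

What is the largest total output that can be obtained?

41

This is a 0-1 knapsack instance.
grinder + router + punch: floor space 13 + 13 + 4 = 30 ≤ 38, output 10 + 13 + 14 = 37.
grinder + press + router + punch: floor space 13 + 7 + 13 + 4 = 37 ≤ 38, output 10 + 4 + 13 + 14 = 41.
press + router + borer + punch: floor space 7 + 13 + 14 + 4 = 38 ≤ 38, output 4 + 13 + 4 + 14 = 35.
Best is grinder, press, router, and punch with total output 41.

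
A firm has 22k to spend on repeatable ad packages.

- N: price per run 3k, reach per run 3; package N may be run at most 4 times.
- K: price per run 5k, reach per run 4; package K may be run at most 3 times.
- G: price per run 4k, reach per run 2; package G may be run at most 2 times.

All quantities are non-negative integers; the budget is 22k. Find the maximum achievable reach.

20

2×N and 3×K: price 21 ≤ 22, reach 2·3 + 3·4 = 18.
4×N and 2×K: price 22 ≤ 22, reach 4·3 + 2·4 = 20.
Best is 20.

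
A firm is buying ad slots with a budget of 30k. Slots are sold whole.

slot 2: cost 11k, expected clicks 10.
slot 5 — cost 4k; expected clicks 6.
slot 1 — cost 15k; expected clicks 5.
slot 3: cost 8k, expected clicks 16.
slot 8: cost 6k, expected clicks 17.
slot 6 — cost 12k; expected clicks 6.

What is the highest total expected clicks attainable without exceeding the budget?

49

Allowing fractional choices, the relaxed optimum would be about 49.5, but ad slots are indivisible.
slot 2 + slot 3 + slot 8: cost 11 + 8 + 6 = 25 ≤ 30, expected clicks 10 + 16 + 17 = 43.
slot 2 + slot 5 + slot 3 + slot 8: cost 11 + 4 + 8 + 6 = 29 ≤ 30, expected clicks 10 + 6 + 16 + 17 = 49.
slot 5 + slot 3 + slot 8 + slot 6: cost 4 + 8 + 6 + 12 = 30 ≤ 30, expected clicks 6 + 16 + 17 + 6 = 45.
Best is slot 2, slot 5, slot 3, and slot 8 with total expected clicks 49.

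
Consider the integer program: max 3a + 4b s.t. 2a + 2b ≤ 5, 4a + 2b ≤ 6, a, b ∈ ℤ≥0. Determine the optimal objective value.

8

The continuous relaxation peaks at (0, 2.5) with value 10.00; rounding to a feasible lattice point costs some objective.
(a,b)=(0,2): 2·0+2·2=4≤5, 4·0+2·2=4≤6, objective 8.
(a,b)=(1,1): 2·1+2·1=4≤5, 4·1+2·1=6≤6, objective 7.
Maximum is 8 at (a,b)=(0,2).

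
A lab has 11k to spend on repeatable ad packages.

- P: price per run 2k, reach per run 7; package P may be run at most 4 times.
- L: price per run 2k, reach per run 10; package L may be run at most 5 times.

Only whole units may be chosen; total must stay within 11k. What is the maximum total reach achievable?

50

5×L: price 10 ≤ 11, reach 5·10 = 50.
1×P and 4×L: price 10 ≤ 11, reach 1·7 + 4·10 = 47.
Best is 50.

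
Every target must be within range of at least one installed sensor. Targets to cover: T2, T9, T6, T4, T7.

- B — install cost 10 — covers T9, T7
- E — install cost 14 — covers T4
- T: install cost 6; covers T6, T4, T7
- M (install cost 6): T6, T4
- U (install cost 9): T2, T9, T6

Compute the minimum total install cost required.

15

Choose T and U: together they cover T2, T9, T6, T4, T7 — every target.
Total install cost: 6 + 9 = 15.
No cover costs less than 15.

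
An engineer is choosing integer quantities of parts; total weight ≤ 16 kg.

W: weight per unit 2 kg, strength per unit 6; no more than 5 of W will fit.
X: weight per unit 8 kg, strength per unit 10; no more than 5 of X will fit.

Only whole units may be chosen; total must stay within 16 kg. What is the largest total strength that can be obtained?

W has the best ratio (6/2); taking only W gives at most 5×6 = 30 (stopped by the supply cap of 5).
Mixing does better — 4×W and 1×X: weight 16 ≤ 16, strength 4·6 + 1·10 = 34.

34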